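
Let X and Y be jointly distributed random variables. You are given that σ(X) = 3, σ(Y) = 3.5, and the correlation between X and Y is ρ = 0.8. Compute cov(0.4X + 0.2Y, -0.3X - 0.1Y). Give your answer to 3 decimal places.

-2.165

V(X) = (3)² = 9;  V(Y) = (3.5)² = 12.25
cov(X,Y) = ρ·σ(X)·σ(Y) = 0.8·3·3.5 = 8.4
cov(0.4X + 0.2Y, -0.3X - 0.1Y) = (0.4)(-0.3)V(X) + (0.2)(-0.1)V(Y) + [(0.4)(-0.1) + (0.2)(-0.3)]cov(X,Y)
= -0.12·9 + -0.02·12.25 + -0.1·8.4 = -2.165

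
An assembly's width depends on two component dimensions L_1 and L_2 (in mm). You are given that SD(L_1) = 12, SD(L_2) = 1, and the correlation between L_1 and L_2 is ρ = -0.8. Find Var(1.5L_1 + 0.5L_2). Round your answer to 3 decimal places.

Var(L_1) = (12)² = 144;  Var(L_2) = (1)² = 1
Cov(L_1,L_2) = ρ·SD(L_1)·SD(L_2) = -0.8·12·1 = -9.6
Var(1.5L_1 + 0.5L_2) = (1.5)²·Var(L_1) + (0.5)²·Var(L_2) + 2·(1.5)·(0.5)·Cov(L_1,L_2)
= 2.25·144 + 0.25·1 + 1.5·-9.6 = 309.85

309.850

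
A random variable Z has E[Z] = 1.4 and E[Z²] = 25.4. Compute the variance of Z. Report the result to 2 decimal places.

23.44

var(Z) = 25.4 − (1.4)² = 23.44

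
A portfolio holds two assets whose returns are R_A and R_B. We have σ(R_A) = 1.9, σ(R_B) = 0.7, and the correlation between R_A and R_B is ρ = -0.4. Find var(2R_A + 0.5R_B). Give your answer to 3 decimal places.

13.499

var(R_A) = (1.9)² = 3.61;  var(R_B) = (0.7)² = 0.49
cov(R_A,R_B) = ρ·σ(R_A)·σ(R_B) = -0.4·1.9·0.7 = -0.532
var(2R_A + 0.5R_B) = (2)²·var(R_A) + (0.5)²·var(R_B) + 2·(2)·(0.5)·cov(R_A,R_B)
= 4·3.61 + 0.25·0.49 + 2·-0.532 = 13.4985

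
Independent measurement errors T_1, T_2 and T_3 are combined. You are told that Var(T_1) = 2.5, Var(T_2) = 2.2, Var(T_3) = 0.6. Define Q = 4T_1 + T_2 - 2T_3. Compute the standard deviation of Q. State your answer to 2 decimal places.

6.68

By independence, Var(Q) = (4)²Var(T_1) + (1)²Var(T_2) + (-2)²Var(T_3)
= (4)²·2.5 + (1)²·2.2 + (-2)²·0.6 = 44.6
sd(Q) = √44.6 ≈ 6.68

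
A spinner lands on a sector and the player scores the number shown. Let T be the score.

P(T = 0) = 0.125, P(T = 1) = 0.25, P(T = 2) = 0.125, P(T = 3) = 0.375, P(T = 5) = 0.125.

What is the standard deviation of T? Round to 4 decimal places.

1.4790

E[T] = (0)(0.125) + (1)(0.25) + (2)(0.125) + (3)(0.375) + (5)(0.125) = 2.25
E[T²] = (0)²(0.125) + (1)²(0.25) + (2)²(0.125) + (3)²(0.375) + (5)²(0.125) = 7.25
var(T) = E[T²] − (E[T])² = 7.25 − (2.25)² = 2.1875
σ(T) = √2.1875 ≈ 1.4790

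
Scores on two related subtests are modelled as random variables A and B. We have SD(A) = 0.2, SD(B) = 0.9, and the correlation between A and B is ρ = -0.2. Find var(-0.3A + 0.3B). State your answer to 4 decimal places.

0.0830

var(A) = (0.2)² = 0.04;  var(B) = (0.9)² = 0.81
cov(A,B) = ρ·SD(A)·SD(B) = -0.2·0.2·0.9 = -0.036
var(-0.3A + 0.3B) = (-0.3)²·var(A) + (0.3)²·var(B) + 2·(-0.3)·(0.3)·cov(A,B)
= 0.09·0.04 + 0.09·0.81 + -0.18·-0.036 = 0.08298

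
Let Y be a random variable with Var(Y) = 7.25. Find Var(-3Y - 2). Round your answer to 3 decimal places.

65.250

Var(-3Y - 2) = (-3)²·Var(Y) = 9·7.25 = 65.25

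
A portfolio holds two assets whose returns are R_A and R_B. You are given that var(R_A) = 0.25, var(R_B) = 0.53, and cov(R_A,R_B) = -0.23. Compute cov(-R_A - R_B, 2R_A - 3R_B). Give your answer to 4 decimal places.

0.8600

cov(-R_A - R_B, 2R_A - 3R_B) = (-1)(2)var(R_A) + (-1)(-3)var(R_B) + [(-1)(-3) + (-1)(2)]cov(R_A,R_B)
= -2·0.25 + 3·0.53 + 1·-0.23 = 0.86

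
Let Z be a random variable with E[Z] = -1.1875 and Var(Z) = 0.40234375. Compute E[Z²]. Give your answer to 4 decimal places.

E[Z²] = Var(Z) + (E[Z])² = 0.40234375 + (-1.1875)² = 1.8125

1.8125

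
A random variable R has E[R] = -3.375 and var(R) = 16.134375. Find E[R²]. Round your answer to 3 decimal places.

27.525

E[R²] = var(R) + (E[R])² = 16.134375 + (-3.375)² = 27.525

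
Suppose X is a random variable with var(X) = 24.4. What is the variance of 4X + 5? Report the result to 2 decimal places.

var(4X + 5) = (4)²·var(X) = 16·24.4 = 390.4

390.40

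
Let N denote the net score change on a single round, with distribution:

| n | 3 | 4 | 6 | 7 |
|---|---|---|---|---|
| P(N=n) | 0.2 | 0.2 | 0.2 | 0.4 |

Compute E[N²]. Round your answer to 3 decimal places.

31.800

E[N²] = (3)²(0.2) + (4)²(0.2) + (6)²(0.2) + (7)²(0.4) = 31.8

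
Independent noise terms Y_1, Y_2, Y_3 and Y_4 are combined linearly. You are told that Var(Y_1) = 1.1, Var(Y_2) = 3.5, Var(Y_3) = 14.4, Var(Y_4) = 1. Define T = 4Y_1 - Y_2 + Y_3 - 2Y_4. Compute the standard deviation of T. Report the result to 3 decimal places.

By independence, Var(T) = (4)²Var(Y_1) + (-1)²Var(Y_2) + (1)²Var(Y_3) + (-2)²Var(Y_4)
= (4)²·1.1 + (-1)²·3.5 + (1)²·14.4 + (-2)²·1 = 39.5
sd(T) = √39.5 ≈ 6.285

6.285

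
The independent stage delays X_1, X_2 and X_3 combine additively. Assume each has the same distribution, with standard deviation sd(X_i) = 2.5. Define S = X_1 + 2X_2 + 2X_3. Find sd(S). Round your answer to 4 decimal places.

V(X_i) = (2.5)² = 6.25
By independence, V(S) = (1)²V(X_1) + (2)²V(X_2) + (2)²V(X_3)
= (1)²·6.25 + (2)²·6.25 + (2)²·6.25 = 56.25
sd(S) = √56.25 ≈ 7.5000

7.5000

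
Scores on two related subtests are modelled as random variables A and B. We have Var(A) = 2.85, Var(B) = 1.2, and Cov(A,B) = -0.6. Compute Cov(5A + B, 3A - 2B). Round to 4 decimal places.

44.5500

Cov(5A + B, 3A - 2B) = (5)(3)Var(A) + (1)(-2)Var(B) + [(5)(-2) + (1)(3)]Cov(A,B)
= 15·2.85 + -2·1.2 + -7·-0.6 = 44.55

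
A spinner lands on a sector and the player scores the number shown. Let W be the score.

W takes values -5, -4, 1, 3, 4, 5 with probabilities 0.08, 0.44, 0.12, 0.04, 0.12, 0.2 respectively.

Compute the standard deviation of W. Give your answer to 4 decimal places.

E[W] = (-5)(0.08) + (-4)(0.44) + (1)(0.12) + (3)(0.04) + (4)(0.12) + (5)(0.2) = -0.44
E[W²] = (-5)²(0.08) + (-4)²(0.44) + (1)²(0.12) + (3)²(0.04) + (4)²(0.12) + (5)²(0.2) = 16.44
Var(W) = E[W²] − (E[W])² = 16.44 − (-0.44)² = 16.2464
SD(W) = √16.2464 ≈ 4.0307

4.0307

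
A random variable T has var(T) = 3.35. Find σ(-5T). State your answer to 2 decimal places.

var(-5T) = (-5)²·3.35 = 83.75
σ(-5T) = √83.75 ≈ 9.15

9.15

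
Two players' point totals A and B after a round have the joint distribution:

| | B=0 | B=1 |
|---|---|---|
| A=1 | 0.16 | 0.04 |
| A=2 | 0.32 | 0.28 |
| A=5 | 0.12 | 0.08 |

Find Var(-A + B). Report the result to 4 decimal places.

E[A] = 2.4,  E[B] = 0.4,  E[AB] = 1
Var(A) = 7.6 − (2.4)² = 1.84;  Var(B) = 0.4 − (0.4)² = 0.24
Cov(A,B) = 1 − (2.4)(0.4) = 0.04
Var(-A + B) = (-1)²·1.84 + (1)²·0.24 + 2·(-1)·(1)·0.04 = 2

2.0000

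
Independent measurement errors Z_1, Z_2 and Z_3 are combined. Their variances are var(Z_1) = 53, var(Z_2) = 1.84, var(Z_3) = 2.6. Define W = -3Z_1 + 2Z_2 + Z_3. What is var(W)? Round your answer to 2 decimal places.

By independence, var(W) = (-3)²var(Z_1) + (2)²var(Z_2) + (1)²var(Z_3)
= (-3)²·53 + (2)²·1.84 + (1)²·2.6 = 486.96

486.96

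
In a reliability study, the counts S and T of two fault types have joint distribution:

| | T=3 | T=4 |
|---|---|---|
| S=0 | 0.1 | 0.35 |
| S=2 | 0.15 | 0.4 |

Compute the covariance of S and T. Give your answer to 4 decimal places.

-0.0250

E[S] = 1.1,  E[T] = 3.75
E[ST] = 4.1
cov(S,T) = E[ST] − E[S]E[T] = 4.1 − (1.1)(3.75) = -0.025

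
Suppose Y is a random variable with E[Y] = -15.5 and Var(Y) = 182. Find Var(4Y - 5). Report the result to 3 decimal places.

Var(4Y - 5) = (4)²·Var(Y) = 16·182 = 2912

2912.000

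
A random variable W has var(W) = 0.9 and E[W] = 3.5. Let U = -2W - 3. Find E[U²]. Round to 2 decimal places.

E[-2W - 3] = -2·3.5 − 3 = -10
var(-2W - 3) = (-2)²·0.9 = 3.6
E[U²] = var(U) + (E[U])² = 3.6 + (-10)² = 103.6

103.60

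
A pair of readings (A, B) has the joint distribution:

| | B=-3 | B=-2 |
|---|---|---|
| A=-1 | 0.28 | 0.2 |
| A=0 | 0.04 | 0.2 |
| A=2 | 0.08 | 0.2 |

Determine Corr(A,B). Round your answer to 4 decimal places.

E[A] = 0.08,  E[B] = -2.4
E[AB] = -0.04
cov(A,B) = E[AB] − E[A]E[B] = -0.04 − (0.08)(-2.4) = 0.152
Var(A) = 1.5936,  Var(B) = 0.24
ρ = 0.152 / √(1.5936·0.24) ≈ 0.2458

0.2458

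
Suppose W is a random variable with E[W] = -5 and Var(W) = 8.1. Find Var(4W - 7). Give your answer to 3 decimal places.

129.600

Var(4W - 7) = (4)²·Var(W) = 16·8.1 = 129.6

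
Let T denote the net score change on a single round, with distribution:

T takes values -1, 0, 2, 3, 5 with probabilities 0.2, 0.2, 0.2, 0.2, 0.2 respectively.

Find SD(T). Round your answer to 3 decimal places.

E[T] = (-1)(0.2) + (0)(0.2) + (2)(0.2) + (3)(0.2) + (5)(0.2) = 1.8
E[T²] = (-1)²(0.2) + (0)²(0.2) + (2)²(0.2) + (3)²(0.2) + (5)²(0.2) = 7.8
Var(T) = E[T²] − (E[T])² = 7.8 − (1.8)² = 4.56
SD(T) = √4.56 ≈ 2.135

2.135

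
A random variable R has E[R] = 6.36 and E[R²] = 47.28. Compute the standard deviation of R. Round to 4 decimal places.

2.6135

V(R) = 47.28 − (6.36)² = 6.8304
SD(R) = √6.8304 ≈ 2.6135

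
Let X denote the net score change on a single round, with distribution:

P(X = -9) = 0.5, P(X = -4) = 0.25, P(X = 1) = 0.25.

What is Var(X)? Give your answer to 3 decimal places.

17.188

E[X] = (-9)(0.5) + (-4)(0.25) + (1)(0.25) = -5.25
E[X²] = (-9)²(0.5) + (-4)²(0.25) + (1)²(0.25) = 44.75
Var(X) = E[X²] − (E[X])² = 44.75 − (-5.25)² = 17.1875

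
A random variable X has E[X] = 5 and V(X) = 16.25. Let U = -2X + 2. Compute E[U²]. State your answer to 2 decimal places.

129.00

E[-2X + 2] = -2·5 + 2 = -8
V(-2X + 2) = (-2)²·16.25 = 65
E[U²] = V(U) + (E[U])² = 65 + (-8)² = 129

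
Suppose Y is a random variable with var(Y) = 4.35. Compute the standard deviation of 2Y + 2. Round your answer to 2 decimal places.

var(2Y + 2) = (2)²·4.35 = 17.4
σ(2Y + 2) = √17.4 ≈ 4.17

4.17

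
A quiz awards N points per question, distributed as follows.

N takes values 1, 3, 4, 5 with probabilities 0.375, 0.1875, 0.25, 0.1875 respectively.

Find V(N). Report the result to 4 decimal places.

E[N] = (1)(0.375) + (3)(0.1875) + (4)(0.25) + (5)(0.1875) = 2.875
E[N²] = (1)²(0.375) + (3)²(0.1875) + (4)²(0.25) + (5)²(0.1875) = 10.75
V(N) = E[N²] − (E[N])² = 10.75 − (2.875)² = 2.484375

2.4844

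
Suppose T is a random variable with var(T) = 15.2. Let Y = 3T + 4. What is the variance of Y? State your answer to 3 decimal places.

var(3T + 4) = (3)²·var(T) = 9·15.2 = 136.8

136.800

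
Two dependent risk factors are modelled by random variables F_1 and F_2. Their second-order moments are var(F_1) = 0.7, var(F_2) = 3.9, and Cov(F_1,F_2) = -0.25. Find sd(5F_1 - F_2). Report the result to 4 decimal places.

4.8888

var(5F_1 - F_2) = (5)²·var(F_1) + (-1)²·var(F_2) + 2·(5)·(-1)·Cov(F_1,F_2)
= 25·0.7 + 1·3.9 + -10·-0.25 = 23.9
sd(5F_1 - F_2) = √23.9 ≈ 4.8888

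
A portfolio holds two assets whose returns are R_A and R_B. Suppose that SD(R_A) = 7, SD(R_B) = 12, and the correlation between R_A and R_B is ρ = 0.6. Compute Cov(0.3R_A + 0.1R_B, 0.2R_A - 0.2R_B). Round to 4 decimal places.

-1.9560

var(R_A) = (7)² = 49;  var(R_B) = (12)² = 144
Cov(R_A,R_B) = ρ·SD(R_A)·SD(R_B) = 0.6·7·12 = 50.4
Cov(0.3R_A + 0.1R_B, 0.2R_A - 0.2R_B) = (0.3)(0.2)var(R_A) + (0.1)(-0.2)var(R_B) + [(0.3)(-0.2) + (0.1)(0.2)]Cov(R_A,R_B)
= 0.06·49 + -0.02·144 + -0.04·50.4 = -1.956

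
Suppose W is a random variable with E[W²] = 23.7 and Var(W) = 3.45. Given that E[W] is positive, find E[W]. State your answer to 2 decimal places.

(E[W])² = E[W²] − Var(W) = 23.7 − 3.45 = 20.25
E[W] = √20.25 = 4.5

4.50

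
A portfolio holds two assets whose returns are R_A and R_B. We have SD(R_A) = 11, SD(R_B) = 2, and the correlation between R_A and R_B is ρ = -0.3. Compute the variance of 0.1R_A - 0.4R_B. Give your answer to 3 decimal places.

var(R_A) = (11)² = 121;  var(R_B) = (2)² = 4
Cov(R_A,R_B) = ρ·SD(R_A)·SD(R_B) = -0.3·11·2 = -6.6
var(0.1R_A - 0.4R_B) = (0.1)²·var(R_A) + (-0.4)²·var(R_B) + 2·(0.1)·(-0.4)·Cov(R_A,R_B)
= 0.01·121 + 0.16·4 + -0.08·-6.6 = 2.378

2.378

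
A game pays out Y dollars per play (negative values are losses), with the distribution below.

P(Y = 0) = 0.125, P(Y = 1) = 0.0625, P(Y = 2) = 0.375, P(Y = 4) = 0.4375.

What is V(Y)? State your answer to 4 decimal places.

E[Y] = (0)(0.125) + (1)(0.0625) + (2)(0.375) + (4)(0.4375) = 2.5625
E[Y²] = (0)²(0.125) + (1)²(0.0625) + (2)²(0.375) + (4)²(0.4375) = 8.5625
V(Y) = E[Y²] − (E[Y])² = 8.5625 − (2.5625)² = 1.99609375

1.9961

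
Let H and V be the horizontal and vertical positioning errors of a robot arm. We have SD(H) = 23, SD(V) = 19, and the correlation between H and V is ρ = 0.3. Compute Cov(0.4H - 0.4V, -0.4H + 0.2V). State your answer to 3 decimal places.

-82.056

Var(H) = (23)² = 529;  Var(V) = (19)² = 361
Cov(H,V) = ρ·SD(H)·SD(V) = 0.3·23·19 = 131.1
Cov(0.4H - 0.4V, -0.4H + 0.2V) = (0.4)(-0.4)Var(H) + (-0.4)(0.2)Var(V) + [(0.4)(0.2) + (-0.4)(-0.4)]Cov(H,V)
= -0.16·529 + -0.08·361 + 0.24·131.1 = -82.056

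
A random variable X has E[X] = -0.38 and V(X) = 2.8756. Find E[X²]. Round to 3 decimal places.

3.020

E[X²] = V(X) + (E[X])² = 2.8756 + (-0.38)² = 3.02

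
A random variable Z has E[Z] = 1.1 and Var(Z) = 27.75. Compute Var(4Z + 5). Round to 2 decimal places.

Var(4Z + 5) = (4)²·Var(Z) = 16·27.75 = 444

444.00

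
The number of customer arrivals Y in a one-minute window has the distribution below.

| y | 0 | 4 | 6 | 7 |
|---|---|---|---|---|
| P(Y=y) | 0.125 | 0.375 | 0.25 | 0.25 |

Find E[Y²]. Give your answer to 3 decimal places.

27.250

E[Y²] = (0)²(0.125) + (4)²(0.375) + (6)²(0.25) + (7)²(0.25) = 27.25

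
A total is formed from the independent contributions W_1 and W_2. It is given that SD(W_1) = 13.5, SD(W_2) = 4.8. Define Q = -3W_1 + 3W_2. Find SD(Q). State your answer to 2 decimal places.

42.98

Var(W_1) = 182.25, Var(W_2) = 23.04
By independence, Var(Q) = (-3)²Var(W_1) + (3)²Var(W_2)
= (-3)²·182.25 + (3)²·23.04 = 1847.61
SD(Q) = √1847.61 ≈ 42.98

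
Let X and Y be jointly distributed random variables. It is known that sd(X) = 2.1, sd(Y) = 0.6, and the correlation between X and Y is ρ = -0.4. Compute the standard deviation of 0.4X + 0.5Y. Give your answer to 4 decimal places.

0.7707

Var(X) = (2.1)² = 4.41;  Var(Y) = (0.6)² = 0.36
Cov(X,Y) = ρ·sd(X)·sd(Y) = -0.4·2.1·0.6 = -0.504
Var(0.4X + 0.5Y) = (0.4)²·Var(X) + (0.5)²·Var(Y) + 2·(0.4)·(0.5)·Cov(X,Y)
= 0.16·4.41 + 0.25·0.36 + 0.4·-0.504 = 0.594
sd(0.4X + 0.5Y) = √0.594 ≈ 0.7707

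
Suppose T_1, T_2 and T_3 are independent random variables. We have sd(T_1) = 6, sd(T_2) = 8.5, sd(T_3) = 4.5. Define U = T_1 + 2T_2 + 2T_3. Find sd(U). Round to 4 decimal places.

V(T_1) = 36, V(T_2) = 72.25, V(T_3) = 20.25
By independence, V(U) = (1)²V(T_1) + (2)²V(T_2) + (2)²V(T_3)
= (1)²·36 + (2)²·72.25 + (2)²·20.25 = 406
sd(U) = √406 ≈ 20.1494

20.1494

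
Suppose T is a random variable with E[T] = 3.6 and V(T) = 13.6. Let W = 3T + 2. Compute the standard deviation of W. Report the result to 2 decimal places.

V(3T + 2) = (3)²·13.6 = 122.4
SD(W) = √122.4 ≈ 11.06

11.06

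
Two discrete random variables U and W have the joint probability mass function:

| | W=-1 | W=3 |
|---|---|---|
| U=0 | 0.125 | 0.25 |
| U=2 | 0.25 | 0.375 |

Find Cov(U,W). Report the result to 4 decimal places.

-0.1250

E[U] = 1.25,  E[W] = 1.5
E[UW] = 1.75
Cov(U,W) = E[UW] − E[U]E[W] = 1.75 − (1.25)(1.5) = -0.125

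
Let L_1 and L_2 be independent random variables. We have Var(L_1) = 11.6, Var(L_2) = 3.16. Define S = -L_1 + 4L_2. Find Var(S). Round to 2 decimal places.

By independence, Var(S) = (-1)²Var(L_1) + (4)²Var(L_2)
= (-1)²·11.6 + (4)²·3.16 = 62.16

62.16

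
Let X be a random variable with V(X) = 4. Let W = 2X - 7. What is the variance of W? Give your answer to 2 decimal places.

V(2X - 7) = (2)²·V(X) = 4·4 = 16

16.00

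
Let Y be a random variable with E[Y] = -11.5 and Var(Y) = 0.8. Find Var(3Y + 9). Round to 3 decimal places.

Var(3Y + 9) = (3)²·Var(Y) = 9·0.8 = 7.2

7.200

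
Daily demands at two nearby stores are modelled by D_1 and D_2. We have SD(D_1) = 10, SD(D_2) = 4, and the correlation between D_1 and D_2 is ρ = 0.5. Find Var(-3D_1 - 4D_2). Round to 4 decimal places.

1636.0000

Var(D_1) = (10)² = 100;  Var(D_2) = (4)² = 16
cov(D_1,D_2) = ρ·SD(D_1)·SD(D_2) = 0.5·10·4 = 20
Var(-3D_1 - 4D_2) = (-3)²·Var(D_1) + (-4)²·Var(D_2) + 2·(-3)·(-4)·cov(D_1,D_2)
= 9·100 + 16·16 + 24·20 = 1636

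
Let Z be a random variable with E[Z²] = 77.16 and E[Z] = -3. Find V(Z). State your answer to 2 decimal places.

68.16

V(Z) = 77.16 − (-3)² = 68.16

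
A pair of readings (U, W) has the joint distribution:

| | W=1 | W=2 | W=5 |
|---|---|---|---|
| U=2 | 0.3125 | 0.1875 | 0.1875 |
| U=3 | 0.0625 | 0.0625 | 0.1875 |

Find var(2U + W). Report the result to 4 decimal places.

5.1094

E[U] = 2.3125,  E[W] = 2.75,  E[UW] = 6.625
var(U) = 5.5625 − (2.3125)² = 0.21484375;  var(W) = 10.75 − (2.75)² = 3.1875
Cov(U,W) = 6.625 − (2.3125)(2.75) = 0.265625
var(2U + W) = (2)²·0.21484375 + (1)²·3.1875 + 2·(2)·(1)·0.265625 = 5.109375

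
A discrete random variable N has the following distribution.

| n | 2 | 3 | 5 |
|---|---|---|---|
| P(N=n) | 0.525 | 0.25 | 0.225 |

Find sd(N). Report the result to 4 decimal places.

E[N] = (2)(0.525) + (3)(0.25) + (5)(0.225) = 2.925
E[N²] = (2)²(0.525) + (3)²(0.25) + (5)²(0.225) = 9.975
V(N) = E[N²] − (E[N])² = 9.975 − (2.925)² = 1.419375
sd(N) = √1.419375 ≈ 1.1914

1.1914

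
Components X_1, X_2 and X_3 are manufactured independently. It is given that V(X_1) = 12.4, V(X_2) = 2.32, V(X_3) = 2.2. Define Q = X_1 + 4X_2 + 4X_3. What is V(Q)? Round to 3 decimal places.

84.720

By independence, V(Q) = (1)²V(X_1) + (4)²V(X_2) + (4)²V(X_3)
= (1)²·12.4 + (4)²·2.32 + (4)²·2.2 = 84.72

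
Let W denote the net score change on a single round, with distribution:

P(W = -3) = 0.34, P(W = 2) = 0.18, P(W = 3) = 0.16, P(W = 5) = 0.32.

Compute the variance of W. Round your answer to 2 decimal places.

E[W] = (-3)(0.34) + (2)(0.18) + (3)(0.16) + (5)(0.32) = 1.42
E[W²] = (-3)²(0.34) + (2)²(0.18) + (3)²(0.16) + (5)²(0.32) = 13.22
var(W) = E[W²] − (E[W])² = 13.22 − (1.42)² = 11.2036

11.20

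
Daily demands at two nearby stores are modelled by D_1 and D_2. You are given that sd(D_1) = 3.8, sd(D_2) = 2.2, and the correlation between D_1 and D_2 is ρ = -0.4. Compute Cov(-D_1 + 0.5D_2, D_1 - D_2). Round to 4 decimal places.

-21.8760

var(D_1) = (3.8)² = 14.44;  var(D_2) = (2.2)² = 4.84
Cov(D_1,D_2) = ρ·sd(D_1)·sd(D_2) = -0.4·3.8·2.2 = -3.344
Cov(-D_1 + 0.5D_2, D_1 - D_2) = (-1)(1)var(D_1) + (0.5)(-1)var(D_2) + [(-1)(-1) + (0.5)(1)]Cov(D_1,D_2)
= -1·14.44 + -0.5·4.84 + 1.5·-3.344 = -21.876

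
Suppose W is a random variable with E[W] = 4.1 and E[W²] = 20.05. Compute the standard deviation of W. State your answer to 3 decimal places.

1.800

V(W) = 20.05 − (4.1)² = 3.24
σ(W) = √3.24 ≈ 1.800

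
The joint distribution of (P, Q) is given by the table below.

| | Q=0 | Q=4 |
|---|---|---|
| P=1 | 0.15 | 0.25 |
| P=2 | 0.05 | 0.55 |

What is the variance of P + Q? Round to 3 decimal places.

E[P] = 1.6,  E[Q] = 3.2,  E[PQ] = 5.4
Var(P) = 2.8 − (1.6)² = 0.24;  Var(Q) = 12.8 − (3.2)² = 2.56
Cov(P,Q) = 5.4 − (1.6)(3.2) = 0.28
Var(P + Q) = (1)²·0.24 + (1)²·2.56 + 2·(1)·(1)·0.28 = 3.36

3.360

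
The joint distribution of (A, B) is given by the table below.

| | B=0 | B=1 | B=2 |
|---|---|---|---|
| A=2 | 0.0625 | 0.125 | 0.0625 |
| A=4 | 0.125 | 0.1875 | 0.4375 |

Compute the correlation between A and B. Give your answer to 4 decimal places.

E[A] = 3.5,  E[B] = 1.3125
E[AB] = 4.75
Cov(A,B) = E[AB] − E[A]E[B] = 4.75 − (3.5)(1.3125) = 0.15625
V(A) = 0.75,  V(B) = 0.58984375
ρ = 0.15625 / √(0.75·0.58984375) ≈ 0.2349

0.2349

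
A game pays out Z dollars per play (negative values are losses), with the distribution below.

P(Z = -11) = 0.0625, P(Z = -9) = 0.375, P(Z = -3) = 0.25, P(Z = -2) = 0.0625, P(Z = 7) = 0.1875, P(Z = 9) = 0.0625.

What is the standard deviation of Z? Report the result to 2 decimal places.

6.73

E[Z] = (-11)(0.0625) + (-9)(0.375) + (-3)(0.25) + (-2)(0.0625) + (7)(0.1875) + (9)(0.0625) = -3.0625
E[Z²] = (-11)²(0.0625) + (-9)²(0.375) + (-3)²(0.25) + (-2)²(0.0625) + (7)²(0.1875) + (9)²(0.0625) = 54.6875
V(Z) = E[Z²] − (E[Z])² = 54.6875 − (-3.0625)² = 45.30859375
σ(Z) = √45.30859375 ≈ 6.73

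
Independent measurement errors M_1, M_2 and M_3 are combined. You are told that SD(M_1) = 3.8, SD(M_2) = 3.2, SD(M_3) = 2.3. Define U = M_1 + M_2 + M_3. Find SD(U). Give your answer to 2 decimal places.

5.47

Var(M_1) = 14.44, Var(M_2) = 10.24, Var(M_3) = 5.29
By independence, Var(U) = (1)²Var(M_1) + (1)²Var(M_2) + (1)²Var(M_3)
= (1)²·14.44 + (1)²·10.24 + (1)²·5.29 = 29.97
SD(U) = √29.97 ≈ 5.47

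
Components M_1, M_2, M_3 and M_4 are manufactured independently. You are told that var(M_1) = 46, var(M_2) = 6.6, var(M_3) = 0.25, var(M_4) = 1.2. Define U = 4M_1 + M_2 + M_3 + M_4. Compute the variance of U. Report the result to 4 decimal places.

744.0500

By independence, var(U) = (4)²var(M_1) + (1)²var(M_2) + (1)²var(M_3) + (1)²var(M_4)
= (4)²·46 + (1)²·6.6 + (1)²·0.25 + (1)²·1.2 = 744.05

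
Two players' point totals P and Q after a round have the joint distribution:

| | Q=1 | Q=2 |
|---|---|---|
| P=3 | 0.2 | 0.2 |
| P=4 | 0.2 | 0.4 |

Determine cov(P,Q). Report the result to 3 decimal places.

0.040

E[P] = 3.6,  E[Q] = 1.6
E[PQ] = 5.8
cov(P,Q) = E[PQ] − E[P]E[Q] = 5.8 − (3.6)(1.6) = 0.04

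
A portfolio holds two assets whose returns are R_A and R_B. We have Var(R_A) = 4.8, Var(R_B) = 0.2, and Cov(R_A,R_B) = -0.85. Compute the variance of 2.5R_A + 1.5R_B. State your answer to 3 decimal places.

Var(2.5R_A + 1.5R_B) = (2.5)²·Var(R_A) + (1.5)²·Var(R_B) + 2·(2.5)·(1.5)·Cov(R_A,R_B)
= 6.25·4.8 + 2.25·0.2 + 7.5·-0.85 = 24.075

24.075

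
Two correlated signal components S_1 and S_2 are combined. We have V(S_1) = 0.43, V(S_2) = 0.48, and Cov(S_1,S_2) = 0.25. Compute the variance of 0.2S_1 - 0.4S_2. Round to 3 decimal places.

0.054

V(0.2S_1 - 0.4S_2) = (0.2)²·V(S_1) + (-0.4)²·V(S_2) + 2·(0.2)·(-0.4)·Cov(S_1,S_2)
= 0.04·0.43 + 0.16·0.48 + -0.16·0.25 = 0.054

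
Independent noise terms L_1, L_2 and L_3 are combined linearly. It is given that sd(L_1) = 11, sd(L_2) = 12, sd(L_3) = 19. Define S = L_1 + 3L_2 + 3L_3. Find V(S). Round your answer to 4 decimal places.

4666.0000

V(L_1) = 121, V(L_2) = 144, V(L_3) = 361
By independence, V(S) = (1)²V(L_1) + (3)²V(L_2) + (3)²V(L_3)
= (1)²·121 + (3)²·144 + (3)²·361 = 4666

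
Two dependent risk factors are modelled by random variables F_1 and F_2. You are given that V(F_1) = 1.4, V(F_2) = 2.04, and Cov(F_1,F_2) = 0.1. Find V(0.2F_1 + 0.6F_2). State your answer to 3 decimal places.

0.814

V(0.2F_1 + 0.6F_2) = (0.2)²·V(F_1) + (0.6)²·V(F_2) + 2·(0.2)·(0.6)·Cov(F_1,F_2)
= 0.04·1.4 + 0.36·2.04 + 0.24·0.1 = 0.8144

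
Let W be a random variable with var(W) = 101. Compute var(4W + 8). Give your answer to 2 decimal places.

1616.00

var(4W + 8) = (4)²·var(W) = 16·101 = 1616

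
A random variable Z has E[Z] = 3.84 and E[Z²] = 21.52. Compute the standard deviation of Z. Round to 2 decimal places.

Var(Z) = 21.52 − (3.84)² = 6.7744
sd(Z) = √6.7744 ≈ 2.60

2.60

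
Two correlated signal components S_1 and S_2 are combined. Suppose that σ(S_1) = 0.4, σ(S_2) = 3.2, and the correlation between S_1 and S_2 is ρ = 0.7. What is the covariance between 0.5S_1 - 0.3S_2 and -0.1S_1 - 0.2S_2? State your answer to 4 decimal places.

V(S_1) = (0.4)² = 0.16;  V(S_2) = (3.2)² = 10.24
Cov(S_1,S_2) = ρ·σ(S_1)·σ(S_2) = 0.7·0.4·3.2 = 0.896
Cov(0.5S_1 - 0.3S_2, -0.1S_1 - 0.2S_2) = (0.5)(-0.1)V(S_1) + (-0.3)(-0.2)V(S_2) + [(0.5)(-0.2) + (-0.3)(-0.1)]Cov(S_1,S_2)
= -0.05·0.16 + 0.06·10.24 + -0.07·0.896 = 0.54368

0.5437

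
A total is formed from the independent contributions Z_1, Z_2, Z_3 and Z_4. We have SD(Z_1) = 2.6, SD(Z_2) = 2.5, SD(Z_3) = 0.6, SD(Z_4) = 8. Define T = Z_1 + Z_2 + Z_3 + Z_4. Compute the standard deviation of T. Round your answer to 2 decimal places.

8.80

var(Z_1) = 6.76, var(Z_2) = 6.25, var(Z_3) = 0.36, var(Z_4) = 64
By independence, var(T) = (1)²var(Z_1) + (1)²var(Z_2) + (1)²var(Z_3) + (1)²var(Z_4)
= (1)²·6.76 + (1)²·6.25 + (1)²·0.36 + (1)²·64 = 77.37
SD(T) = √77.37 ≈ 8.80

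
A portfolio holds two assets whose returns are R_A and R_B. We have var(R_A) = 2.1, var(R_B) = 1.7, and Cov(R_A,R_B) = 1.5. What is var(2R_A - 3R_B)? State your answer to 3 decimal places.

5.700

var(2R_A - 3R_B) = (2)²·var(R_A) + (-3)²·var(R_B) + 2·(2)·(-3)·Cov(R_A,R_B)
= 4·2.1 + 9·1.7 + -12·1.5 = 5.7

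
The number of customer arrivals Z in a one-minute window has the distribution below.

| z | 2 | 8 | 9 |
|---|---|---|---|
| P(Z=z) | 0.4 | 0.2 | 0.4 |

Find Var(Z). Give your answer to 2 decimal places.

10.80

E[Z] = (2)(0.4) + (8)(0.2) + (9)(0.4) = 6
E[Z²] = (2)²(0.4) + (8)²(0.2) + (9)²(0.4) = 46.8
Var(Z) = E[Z²] − (E[Z])² = 46.8 − (6)² = 10.8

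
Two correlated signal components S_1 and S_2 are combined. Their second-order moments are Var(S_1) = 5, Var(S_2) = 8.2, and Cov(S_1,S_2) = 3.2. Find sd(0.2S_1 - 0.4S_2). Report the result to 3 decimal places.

Var(0.2S_1 - 0.4S_2) = (0.2)²·Var(S_1) + (-0.4)²·Var(S_2) + 2·(0.2)·(-0.4)·Cov(S_1,S_2)
= 0.04·5 + 0.16·8.2 + -0.16·3.2 = 1
sd(0.2S_1 - 0.4S_2) = √1 ≈ 1.000

1.000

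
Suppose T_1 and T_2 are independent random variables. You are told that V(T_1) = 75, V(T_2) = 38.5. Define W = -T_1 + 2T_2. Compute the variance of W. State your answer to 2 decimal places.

229.00

By independence, V(W) = (-1)²V(T_1) + (2)²V(T_2)
= (-1)²·75 + (2)²·38.5 = 229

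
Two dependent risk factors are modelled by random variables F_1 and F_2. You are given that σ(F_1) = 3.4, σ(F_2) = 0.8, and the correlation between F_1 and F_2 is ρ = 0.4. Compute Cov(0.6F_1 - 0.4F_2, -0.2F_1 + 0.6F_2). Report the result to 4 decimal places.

-1.0621

V(F_1) = (3.4)² = 11.56;  V(F_2) = (0.8)² = 0.64
Cov(F_1,F_2) = ρ·σ(F_1)·σ(F_2) = 0.4·3.4·0.8 = 1.088
Cov(0.6F_1 - 0.4F_2, -0.2F_1 + 0.6F_2) = (0.6)(-0.2)V(F_1) + (-0.4)(0.6)V(F_2) + [(0.6)(0.6) + (-0.4)(-0.2)]Cov(F_1,F_2)
= -0.12·11.56 + -0.24·0.64 + 0.44·1.088 = -1.06208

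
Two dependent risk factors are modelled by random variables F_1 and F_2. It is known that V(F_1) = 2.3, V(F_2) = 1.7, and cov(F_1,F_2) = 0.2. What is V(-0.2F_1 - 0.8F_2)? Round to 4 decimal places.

V(-0.2F_1 - 0.8F_2) = (-0.2)²·V(F_1) + (-0.8)²·V(F_2) + 2·(-0.2)·(-0.8)·cov(F_1,F_2)
= 0.04·2.3 + 0.64·1.7 + 0.32·0.2 = 1.244

1.2440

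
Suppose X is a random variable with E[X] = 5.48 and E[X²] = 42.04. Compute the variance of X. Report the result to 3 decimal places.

Var(X) = 42.04 − (5.48)² = 12.0096

12.010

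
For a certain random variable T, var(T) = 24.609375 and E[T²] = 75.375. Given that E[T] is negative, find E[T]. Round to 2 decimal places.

(E[T])² = E[T²] − var(T) = 75.375 − 24.609375 = 50.765625
E[T] = −√50.765625 = -7.125

-7.13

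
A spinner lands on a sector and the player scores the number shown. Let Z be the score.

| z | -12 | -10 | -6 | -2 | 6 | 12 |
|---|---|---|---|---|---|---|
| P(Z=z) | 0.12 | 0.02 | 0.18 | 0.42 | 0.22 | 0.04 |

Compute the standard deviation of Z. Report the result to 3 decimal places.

E[Z] = (-12)(0.12) + (-10)(0.02) + (-6)(0.18) + (-2)(0.42) + (6)(0.22) + (12)(0.04) = -1.76
E[Z²] = (-12)²(0.12) + (-10)²(0.02) + (-6)²(0.18) + (-2)²(0.42) + (6)²(0.22) + (12)²(0.04) = 41.12
Var(Z) = E[Z²] − (E[Z])² = 41.12 − (-1.76)² = 38.0224
SD(Z) = √38.0224 ≈ 6.166

6.166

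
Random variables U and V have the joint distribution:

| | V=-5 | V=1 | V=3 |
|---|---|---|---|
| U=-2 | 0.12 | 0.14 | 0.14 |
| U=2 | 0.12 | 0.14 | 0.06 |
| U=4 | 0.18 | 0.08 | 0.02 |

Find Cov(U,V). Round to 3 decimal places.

-2.483

E[U] = 0.96,  E[V] = -1.08
E[UV] = -3.52
Cov(U,V) = E[UV] − E[U]E[V] = -3.52 − (0.96)(-1.08) = -2.4832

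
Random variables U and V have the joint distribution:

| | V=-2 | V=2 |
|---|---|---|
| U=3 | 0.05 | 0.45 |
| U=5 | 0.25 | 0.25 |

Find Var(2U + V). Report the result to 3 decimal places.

E[U] = 4,  E[V] = 0.8,  E[UV] = 2.4
Var(U) = 17 − (4)² = 1;  Var(V) = 4 − (0.8)² = 3.36
cov(U,V) = 2.4 − (4)(0.8) = -0.8
Var(2U + V) = (2)²·1 + (1)²·3.36 + 2·(2)·(1)·-0.8 = 4.16

4.160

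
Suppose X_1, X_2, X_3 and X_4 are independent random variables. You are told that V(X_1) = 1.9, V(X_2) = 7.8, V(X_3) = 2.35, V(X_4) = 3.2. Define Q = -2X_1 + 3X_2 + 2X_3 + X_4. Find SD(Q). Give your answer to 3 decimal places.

9.508

By independence, V(Q) = (-2)²V(X_1) + (3)²V(X_2) + (2)²V(X_3) + (1)²V(X_4)
= (-2)²·1.9 + (3)²·7.8 + (2)²·2.35 + (1)²·3.2 = 90.4
SD(Q) = √90.4 ≈ 9.508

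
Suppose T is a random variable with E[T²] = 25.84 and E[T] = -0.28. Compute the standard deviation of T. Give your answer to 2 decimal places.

5.08

var(T) = 25.84 − (-0.28)² = 25.7616
SD(T) = √25.7616 ≈ 5.08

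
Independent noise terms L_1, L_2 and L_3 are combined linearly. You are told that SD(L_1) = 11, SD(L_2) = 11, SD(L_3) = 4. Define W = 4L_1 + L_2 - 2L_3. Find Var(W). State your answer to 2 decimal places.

Var(L_1) = 121, Var(L_2) = 121, Var(L_3) = 16
By independence, Var(W) = (4)²Var(L_1) + (1)²Var(L_2) + (-2)²Var(L_3)
= (4)²·121 + (1)²·121 + (-2)²·16 = 2121

2121.00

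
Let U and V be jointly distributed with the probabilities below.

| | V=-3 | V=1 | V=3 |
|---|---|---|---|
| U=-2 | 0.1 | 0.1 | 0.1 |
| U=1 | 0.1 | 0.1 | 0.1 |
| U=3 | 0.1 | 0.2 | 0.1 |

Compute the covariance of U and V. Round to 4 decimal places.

E[U] = 0.9,  E[V] = 0.4
E[UV] = 0.5
Cov(U,V) = E[UV] − E[U]E[V] = 0.5 − (0.9)(0.4) = 0.14

0.1400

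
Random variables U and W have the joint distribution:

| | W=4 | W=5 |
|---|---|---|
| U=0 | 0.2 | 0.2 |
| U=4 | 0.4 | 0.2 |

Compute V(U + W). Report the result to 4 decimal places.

3.7600

E[U] = 2.4,  E[W] = 4.4,  E[UW] = 10.4
V(U) = 9.6 − (2.4)² = 3.84;  V(W) = 19.6 − (4.4)² = 0.24
Cov(U,W) = 10.4 − (2.4)(4.4) = -0.16
V(U + W) = (1)²·3.84 + (1)²·0.24 + 2·(1)·(1)·-0.16 = 3.76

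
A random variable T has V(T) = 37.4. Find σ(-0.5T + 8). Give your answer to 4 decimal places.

3.0578

V(-0.5T + 8) = (-0.5)²·37.4 = 9.35
σ(-0.5T + 8) = √9.35 ≈ 3.0578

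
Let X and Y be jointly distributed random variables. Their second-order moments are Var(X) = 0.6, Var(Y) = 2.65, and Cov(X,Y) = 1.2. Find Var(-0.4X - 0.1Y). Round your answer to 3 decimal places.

0.219

Var(-0.4X - 0.1Y) = (-0.4)²·Var(X) + (-0.1)²·Var(Y) + 2·(-0.4)·(-0.1)·Cov(X,Y)
= 0.16·0.6 + 0.01·2.65 + 0.08·1.2 = 0.2185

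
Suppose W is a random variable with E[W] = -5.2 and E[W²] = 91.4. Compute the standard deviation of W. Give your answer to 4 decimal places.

8.0225

Var(W) = 91.4 − (-5.2)² = 64.36
SD(W) = √64.36 ≈ 8.0225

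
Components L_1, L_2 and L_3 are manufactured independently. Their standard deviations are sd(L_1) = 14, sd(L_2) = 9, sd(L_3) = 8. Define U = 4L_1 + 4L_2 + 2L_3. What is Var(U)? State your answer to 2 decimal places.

Var(L_1) = 196, Var(L_2) = 81, Var(L_3) = 64
By independence, Var(U) = (4)²Var(L_1) + (4)²Var(L_2) + (2)²Var(L_3)
= (4)²·196 + (4)²·81 + (2)²·64 = 4688

4688.00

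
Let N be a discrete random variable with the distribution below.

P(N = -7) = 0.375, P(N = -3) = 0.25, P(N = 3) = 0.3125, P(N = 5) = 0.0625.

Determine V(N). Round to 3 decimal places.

E[N] = (-7)(0.375) + (-3)(0.25) + (3)(0.3125) + (5)(0.0625) = -2.125
E[N²] = (-7)²(0.375) + (-3)²(0.25) + (3)²(0.3125) + (5)²(0.0625) = 25
V(N) = E[N²] − (E[N])² = 25 − (-2.125)² = 20.484375

20.484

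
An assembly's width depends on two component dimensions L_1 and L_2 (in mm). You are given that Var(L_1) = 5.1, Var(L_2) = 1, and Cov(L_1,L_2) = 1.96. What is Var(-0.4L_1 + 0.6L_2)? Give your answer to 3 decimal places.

Var(-0.4L_1 + 0.6L_2) = (-0.4)²·Var(L_1) + (0.6)²·Var(L_2) + 2·(-0.4)·(0.6)·Cov(L_1,L_2)
= 0.16·5.1 + 0.36·1 + -0.48·1.96 = 0.2352

0.235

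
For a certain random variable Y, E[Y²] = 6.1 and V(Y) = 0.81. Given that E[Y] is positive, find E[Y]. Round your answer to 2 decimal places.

(E[Y])² = E[Y²] − V(Y) = 6.1 − 0.81 = 5.29
E[Y] = √5.29 = 2.3

2.30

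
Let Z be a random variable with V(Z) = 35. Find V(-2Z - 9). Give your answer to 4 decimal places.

V(-2Z - 9) = (-2)²·V(Z) = 4·35 = 140

140.0000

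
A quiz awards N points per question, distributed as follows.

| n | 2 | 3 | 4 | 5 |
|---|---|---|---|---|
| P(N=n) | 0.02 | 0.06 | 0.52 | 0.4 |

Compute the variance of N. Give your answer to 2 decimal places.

0.45

E[N] = (2)(0.02) + (3)(0.06) + (4)(0.52) + (5)(0.4) = 4.3
E[N²] = (2)²(0.02) + (3)²(0.06) + (4)²(0.52) + (5)²(0.4) = 18.94
V(N) = E[N²] − (E[N])² = 18.94 − (4.3)² = 0.45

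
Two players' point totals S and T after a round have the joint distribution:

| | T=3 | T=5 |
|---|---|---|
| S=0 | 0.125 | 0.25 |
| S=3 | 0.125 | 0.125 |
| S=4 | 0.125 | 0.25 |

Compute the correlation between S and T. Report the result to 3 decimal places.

-0.036

E[S] = 2.25,  E[T] = 4.25
E[ST] = 9.5
Cov(S,T) = E[ST] − E[S]E[T] = 9.5 − (2.25)(4.25) = -0.0625
Var(S) = 3.1875,  Var(T) = 0.9375
ρ = -0.0625 / √(3.1875·0.9375) ≈ -0.036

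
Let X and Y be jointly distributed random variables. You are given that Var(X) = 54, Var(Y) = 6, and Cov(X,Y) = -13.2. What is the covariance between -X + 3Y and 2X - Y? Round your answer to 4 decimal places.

-218.4000

Cov(-X + 3Y, 2X - Y) = (-1)(2)Var(X) + (3)(-1)Var(Y) + [(-1)(-1) + (3)(2)]Cov(X,Y)
= -2·54 + -3·6 + 7·-13.2 = -218.4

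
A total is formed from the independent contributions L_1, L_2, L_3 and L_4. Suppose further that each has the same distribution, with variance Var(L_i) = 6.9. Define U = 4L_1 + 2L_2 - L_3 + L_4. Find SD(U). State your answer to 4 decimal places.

By independence, Var(U) = (4)²Var(L_1) + (2)²Var(L_2) + (-1)²Var(L_3) + (1)²Var(L_4)
= (4)²·6.9 + (2)²·6.9 + (-1)²·6.9 + (1)²·6.9 = 151.8
SD(U) = √151.8 ≈ 12.3207

12.3207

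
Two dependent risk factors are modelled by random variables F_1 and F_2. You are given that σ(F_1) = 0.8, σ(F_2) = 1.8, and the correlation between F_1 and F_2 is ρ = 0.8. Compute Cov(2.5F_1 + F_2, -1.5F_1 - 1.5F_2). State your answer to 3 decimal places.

Var(F_1) = (0.8)² = 0.64;  Var(F_2) = (1.8)² = 3.24
Cov(F_1,F_2) = ρ·σ(F_1)·σ(F_2) = 0.8·0.8·1.8 = 1.152
Cov(2.5F_1 + F_2, -1.5F_1 - 1.5F_2) = (2.5)(-1.5)Var(F_1) + (1)(-1.5)Var(F_2) + [(2.5)(-1.5) + (1)(-1.5)]Cov(F_1,F_2)
= -3.75·0.64 + -1.5·3.24 + -5.25·1.152 = -13.308

-13.308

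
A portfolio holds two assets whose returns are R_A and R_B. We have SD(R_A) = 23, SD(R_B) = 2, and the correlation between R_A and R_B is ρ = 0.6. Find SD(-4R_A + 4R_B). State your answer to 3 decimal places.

87.435

V(R_A) = (23)² = 529;  V(R_B) = (2)² = 4
Cov(R_A,R_B) = ρ·SD(R_A)·SD(R_B) = 0.6·23·2 = 27.6
V(-4R_A + 4R_B) = (-4)²·V(R_A) + (4)²·V(R_B) + 2·(-4)·(4)·Cov(R_A,R_B)
= 16·529 + 16·4 + -32·27.6 = 7644.8
SD(-4R_A + 4R_B) = √7644.8 ≈ 87.435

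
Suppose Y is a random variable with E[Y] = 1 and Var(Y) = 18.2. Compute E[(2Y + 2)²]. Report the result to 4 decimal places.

E[2Y + 2] = 2·1 + 2 = 4
Var(2Y + 2) = (2)²·18.2 = 72.8
E[(2Y + 2)²] = Var((2Y + 2)) + (E[(2Y + 2)])² = 72.8 + (4)² = 88.8

88.8000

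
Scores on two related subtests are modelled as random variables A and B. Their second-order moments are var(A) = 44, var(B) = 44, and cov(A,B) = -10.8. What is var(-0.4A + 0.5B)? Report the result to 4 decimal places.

var(-0.4A + 0.5B) = (-0.4)²·var(A) + (0.5)²·var(B) + 2·(-0.4)·(0.5)·cov(A,B)
= 0.16·44 + 0.25·44 + -0.4·-10.8 = 22.36

22.3600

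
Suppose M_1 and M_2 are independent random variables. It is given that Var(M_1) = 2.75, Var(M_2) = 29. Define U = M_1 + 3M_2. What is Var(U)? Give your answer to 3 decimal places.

263.750

By independence, Var(U) = (1)²Var(M_1) + (3)²Var(M_2)
= (1)²·2.75 + (3)²·29 = 263.75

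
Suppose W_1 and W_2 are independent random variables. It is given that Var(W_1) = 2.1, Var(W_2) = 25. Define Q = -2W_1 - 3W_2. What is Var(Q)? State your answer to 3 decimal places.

By independence, Var(Q) = (-2)²Var(W_1) + (-3)²Var(W_2)
= (-2)²·2.1 + (-3)²·25 = 233.4

233.400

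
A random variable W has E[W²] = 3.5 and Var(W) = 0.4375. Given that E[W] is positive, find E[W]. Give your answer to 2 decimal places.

(E[W])² = E[W²] − Var(W) = 3.5 − 0.4375 = 3.0625
E[W] = √3.0625 = 1.75

1.75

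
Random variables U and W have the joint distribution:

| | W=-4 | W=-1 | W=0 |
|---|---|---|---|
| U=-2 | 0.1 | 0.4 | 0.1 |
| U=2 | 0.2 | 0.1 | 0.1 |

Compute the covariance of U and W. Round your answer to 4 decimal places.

E[U] = -0.4,  E[W] = -1.7
E[UW] = -0.2
cov(U,W) = E[UW] − E[U]E[W] = -0.2 − (-0.4)(-1.7) = -0.88

-0.8800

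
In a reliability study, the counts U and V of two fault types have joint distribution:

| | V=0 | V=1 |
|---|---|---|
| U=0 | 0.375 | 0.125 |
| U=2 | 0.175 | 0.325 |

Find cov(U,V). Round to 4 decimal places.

0.2000

E[U] = 1,  E[V] = 0.45
E[UV] = 0.65
cov(U,V) = E[UV] − E[U]E[V] = 0.65 − (1)(0.45) = 0.2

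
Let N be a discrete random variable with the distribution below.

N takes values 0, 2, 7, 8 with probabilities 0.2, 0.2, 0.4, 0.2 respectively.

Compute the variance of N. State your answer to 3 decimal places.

10.160

E[N] = (0)(0.2) + (2)(0.2) + (7)(0.4) + (8)(0.2) = 4.8
E[N²] = (0)²(0.2) + (2)²(0.2) + (7)²(0.4) + (8)²(0.2) = 33.2
Var(N) = E[N²] − (E[N])² = 33.2 − (4.8)² = 10.16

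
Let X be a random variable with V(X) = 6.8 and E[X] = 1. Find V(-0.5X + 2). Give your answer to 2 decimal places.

1.70

V(-0.5X + 2) = (-0.5)²·V(X) = 0.25·6.8 = 1.7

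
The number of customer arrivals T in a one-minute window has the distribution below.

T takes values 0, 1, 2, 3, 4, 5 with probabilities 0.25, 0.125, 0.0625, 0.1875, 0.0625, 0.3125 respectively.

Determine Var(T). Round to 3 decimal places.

3.984

E[T] = (0)(0.25) + (1)(0.125) + (2)(0.0625) + (3)(0.1875) + (4)(0.0625) + (5)(0.3125) = 2.625
E[T²] = (0)²(0.25) + (1)²(0.125) + (2)²(0.0625) + (3)²(0.1875) + (4)²(0.0625) + (5)²(0.3125) = 10.875
Var(T) = E[T²] − (E[T])² = 10.875 − (2.625)² = 3.984375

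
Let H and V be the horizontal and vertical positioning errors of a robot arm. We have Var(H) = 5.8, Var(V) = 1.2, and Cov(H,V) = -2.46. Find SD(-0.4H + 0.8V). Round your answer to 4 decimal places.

1.8084

Var(-0.4H + 0.8V) = (-0.4)²·Var(H) + (0.8)²·Var(V) + 2·(-0.4)·(0.8)·Cov(H,V)
= 0.16·5.8 + 0.64·1.2 + -0.64·-2.46 = 3.2704
SD(-0.4H + 0.8V) = √3.2704 ≈ 1.8084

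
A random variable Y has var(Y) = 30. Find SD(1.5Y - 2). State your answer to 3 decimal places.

var(1.5Y - 2) = (1.5)²·30 = 67.5
SD(1.5Y - 2) = √67.5 ≈ 8.216

8.216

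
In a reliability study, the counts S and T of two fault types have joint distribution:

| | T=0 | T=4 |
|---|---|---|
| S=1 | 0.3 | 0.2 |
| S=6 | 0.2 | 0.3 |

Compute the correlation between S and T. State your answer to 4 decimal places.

E[S] = 3.5,  E[T] = 2
E[ST] = 8
Cov(S,T) = E[ST] − E[S]E[T] = 8 − (3.5)(2) = 1
Var(S) = 6.25,  Var(T) = 4
ρ = 1 / √(6.25·4) ≈ 0.2000

0.2000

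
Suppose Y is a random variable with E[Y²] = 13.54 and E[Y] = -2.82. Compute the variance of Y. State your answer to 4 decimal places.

var(Y) = 13.54 − (-2.82)² = 5.5876

5.5876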